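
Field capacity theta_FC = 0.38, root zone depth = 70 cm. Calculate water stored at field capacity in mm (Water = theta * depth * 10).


Step 1: Water (mm) = theta_FC * depth (cm) * 10
Step 2: Water = 0.38 * 70 * 10
Step 3: Water = 266.0 mm

266.0


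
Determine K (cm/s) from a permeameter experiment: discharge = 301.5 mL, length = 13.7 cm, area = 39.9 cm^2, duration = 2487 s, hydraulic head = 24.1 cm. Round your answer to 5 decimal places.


Step 1: K = Q * L / (A * t * h)
Step 2: Numerator = 301.5 * 13.7 = 4130.55
Step 3: Denominator = 39.9 * 2487 * 24.1 = 2391474.33
Step 4: K = 4130.55 / 2391474.33 = 0.00173 cm/s

0.00173


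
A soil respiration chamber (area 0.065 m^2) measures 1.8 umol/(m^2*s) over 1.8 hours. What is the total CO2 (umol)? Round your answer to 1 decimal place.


Step 1: Convert time to seconds: 1.8 hr * 3600 = 6480.0 s
Step 2: Total = flux * area * time_s
Step 3: Total = 1.8 * 0.065 * 6480.0
Step 4: Total = 758.2 umol

758.2


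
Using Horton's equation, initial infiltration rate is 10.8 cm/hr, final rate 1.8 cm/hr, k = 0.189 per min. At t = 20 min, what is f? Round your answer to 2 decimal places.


Step 1: f = fc + (f0 - fc) * exp(-k * t)
Step 2: exp(-0.189 * 20) = 0.022823
Step 3: f = 1.8 + (10.8 - 1.8) * 0.022823
Step 4: f = 1.8 + 9.0 * 0.022823
Step 5: f = 2.01 cm/hr

2.01


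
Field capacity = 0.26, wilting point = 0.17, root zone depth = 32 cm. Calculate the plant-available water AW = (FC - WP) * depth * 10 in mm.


Step 1: Available water = (FC - WP) * depth * 10
Step 2: AW = (0.26 - 0.17) * 32 * 10
Step 3: AW = 0.09 * 32 * 10
Step 4: AW = 28.8 mm

28.8


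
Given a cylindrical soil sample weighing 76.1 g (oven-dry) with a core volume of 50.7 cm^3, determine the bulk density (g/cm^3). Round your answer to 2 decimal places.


Step 1: Identify the formula: BD = dry mass / volume
Step 2: Substitute values: BD = 76.1 / 50.7
Step 3: BD = 1.5 g/cm^3

1.5


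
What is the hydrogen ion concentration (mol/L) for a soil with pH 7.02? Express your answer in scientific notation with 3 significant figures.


Step 1: [H+] = 10^(-pH)
Step 2: [H+] = 10^(-7.02)
Step 3: [H+] = 9.55e-08 mol/L

9.55e-08


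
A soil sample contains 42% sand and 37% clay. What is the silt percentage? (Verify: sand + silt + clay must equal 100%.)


Step 1: sand + silt + clay = 100%
Step 2: silt = 100 - sand - clay
Step 3: silt = 100 - 42 - 37
Step 4: silt = 21%

21


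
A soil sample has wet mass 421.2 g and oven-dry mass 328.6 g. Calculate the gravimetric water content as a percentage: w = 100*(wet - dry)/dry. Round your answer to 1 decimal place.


Step 1: Water mass = wet - dry = 421.2 - 328.6 = 92.6 g
Step 2: w = 100 * water mass / dry mass
Step 3: w = 100 * 92.6 / 328.6 = 28.2%

28.2


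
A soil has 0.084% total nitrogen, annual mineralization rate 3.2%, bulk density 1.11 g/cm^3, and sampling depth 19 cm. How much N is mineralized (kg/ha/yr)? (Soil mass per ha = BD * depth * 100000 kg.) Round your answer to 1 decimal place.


Step 1: Soil mass per ha = BD * depth * 100000 = 1.11 * 19 * 100000 = 2109000 kg
Step 2: Total N pool = soil mass * N%/100 = 2109000 * 0.084/100 = 1771.56 kg/ha
Step 3: N mineralized = N pool * rate%/100 = 1771.56 * 3.2/100 = 56.7 kg/ha/yr

56.7


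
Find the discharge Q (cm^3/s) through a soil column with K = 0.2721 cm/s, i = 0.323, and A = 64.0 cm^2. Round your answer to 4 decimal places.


Step 1: Apply Darcy's law: Q = K * i * A
Step 2: Q = 0.2721 * 0.323 * 64.0
Step 3: Q = 5.6249 cm^3/s

5.6249


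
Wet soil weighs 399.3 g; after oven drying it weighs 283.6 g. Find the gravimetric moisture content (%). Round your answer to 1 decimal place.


Step 1: Water mass = wet - dry = 399.3 - 283.6 = 115.7 g
Step 2: w = 100 * water mass / dry mass
Step 3: w = 100 * 115.7 / 283.6 = 40.8%

40.8


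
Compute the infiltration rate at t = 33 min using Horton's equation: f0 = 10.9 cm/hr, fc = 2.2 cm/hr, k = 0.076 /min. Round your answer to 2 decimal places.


Step 1: f = fc + (f0 - fc) * exp(-k * t)
Step 2: exp(-0.076 * 33) = 0.081431
Step 3: f = 2.2 + (10.9 - 2.2) * 0.081431
Step 4: f = 2.2 + 8.7 * 0.081431
Step 5: f = 2.91 cm/hr

2.91


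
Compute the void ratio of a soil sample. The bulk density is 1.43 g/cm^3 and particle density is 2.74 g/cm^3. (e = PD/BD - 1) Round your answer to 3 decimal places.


Step 1: e = PD / BD - 1
Step 2: e = 2.74 / 1.43 - 1
Step 3: e = 1.91608 - 1
Step 4: e = 0.916

0.916


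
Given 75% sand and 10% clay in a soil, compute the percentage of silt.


Step 1: sand + silt + clay = 100%
Step 2: silt = 100 - sand - clay
Step 3: silt = 100 - 75 - 10
Step 4: silt = 15%

15


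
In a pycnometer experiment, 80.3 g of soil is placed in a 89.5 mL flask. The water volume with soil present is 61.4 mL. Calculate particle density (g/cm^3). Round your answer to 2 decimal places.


Step 1: Volume of solids = flask volume - water volume with soil
Step 2: V_solids = 89.5 - 61.4 = 28.1 mL
Step 3: Particle density = mass / V_solids = 80.3 / 28.1 = 2.86 g/cm^3

2.86


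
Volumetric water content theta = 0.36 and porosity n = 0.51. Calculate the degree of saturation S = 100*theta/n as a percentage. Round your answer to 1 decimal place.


Step 1: S = 100 * theta_v / n
Step 2: S = 100 * 0.36 / 0.51
Step 3: S = 70.6%

70.6


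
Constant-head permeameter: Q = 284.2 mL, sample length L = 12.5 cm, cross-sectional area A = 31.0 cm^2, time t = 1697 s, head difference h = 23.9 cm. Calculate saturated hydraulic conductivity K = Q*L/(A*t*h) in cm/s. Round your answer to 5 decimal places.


Step 1: K = Q * L / (A * t * h)
Step 2: Numerator = 284.2 * 12.5 = 3552.5
Step 3: Denominator = 31.0 * 1697 * 23.9 = 1257307.3
Step 4: K = 3552.5 / 1257307.3 = 0.00283 cm/s

0.00283


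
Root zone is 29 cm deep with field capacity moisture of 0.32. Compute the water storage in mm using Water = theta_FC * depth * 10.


Step 1: Water (mm) = theta_FC * depth (cm) * 10
Step 2: Water = 0.32 * 29 * 10
Step 3: Water = 92.8 mm

92.8


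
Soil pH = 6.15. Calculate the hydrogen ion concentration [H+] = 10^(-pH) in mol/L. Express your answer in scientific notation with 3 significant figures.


Step 1: [H+] = 10^(-pH)
Step 2: [H+] = 10^(-6.15)
Step 3: [H+] = 7.08e-07 mol/L

7.08e-07


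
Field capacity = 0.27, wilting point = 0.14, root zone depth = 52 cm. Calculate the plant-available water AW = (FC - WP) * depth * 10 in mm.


Step 1: Available water = (FC - WP) * depth * 10
Step 2: AW = (0.27 - 0.14) * 52 * 10
Step 3: AW = 0.13 * 52 * 10
Step 4: AW = 67.6 mm

67.6


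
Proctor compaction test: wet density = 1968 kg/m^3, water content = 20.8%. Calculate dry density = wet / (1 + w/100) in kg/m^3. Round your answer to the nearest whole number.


Step 1: Dry density = wet density / (1 + w/100)
Step 2: Dry density = 1968 / (1 + 20.8/100)
Step 3: Dry density = 1968 / 1.208
Step 4: Dry density = 1629 kg/m^3

1629


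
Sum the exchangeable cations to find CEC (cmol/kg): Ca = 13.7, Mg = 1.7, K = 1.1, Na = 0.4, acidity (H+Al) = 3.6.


Step 1: CEC = Ca + Mg + K + Na + (H+Al)
Step 2: CEC = 13.7 + 1.7 + 1.1 + 0.4 + 3.6
Step 3: CEC = 20.5 cmol/kg

20.5


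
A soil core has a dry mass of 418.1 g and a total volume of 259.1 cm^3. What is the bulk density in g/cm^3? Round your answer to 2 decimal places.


Step 1: Identify the formula: BD = dry mass / volume
Step 2: Substitute values: BD = 418.1 / 259.1
Step 3: BD = 1.61 g/cm^3

1.61


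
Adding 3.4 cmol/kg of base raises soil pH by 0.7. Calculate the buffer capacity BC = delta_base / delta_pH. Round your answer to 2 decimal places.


Step 1: BC = change in base / change in pH
Step 2: BC = 3.4 / 0.7
Step 3: BC = 4.86 cmol/(kg*pH unit)

4.86


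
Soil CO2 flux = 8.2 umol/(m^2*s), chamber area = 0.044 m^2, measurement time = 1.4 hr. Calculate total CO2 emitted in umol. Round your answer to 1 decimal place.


Step 1: Convert time to seconds: 1.4 hr * 3600 = 5040.0 s
Step 2: Total = flux * area * time_s
Step 3: Total = 8.2 * 0.044 * 5040.0
Step 4: Total = 1818.4 umol

1818.4


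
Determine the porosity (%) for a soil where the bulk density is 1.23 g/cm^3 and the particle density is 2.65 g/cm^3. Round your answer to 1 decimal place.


Step 1: Formula: n = 100 * (1 - BD / PD)
Step 2: n = 100 * (1 - 1.23 / 2.65)
Step 3: n = 100 * (1 - 0.46415)
Step 4: n = 53.6%

53.6


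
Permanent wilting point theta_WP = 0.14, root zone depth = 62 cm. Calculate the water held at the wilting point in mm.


Step 1: Water (mm) = theta_WP * depth * 10
Step 2: Water = 0.14 * 62 * 10
Step 3: Water = 86.8 mm

86.8


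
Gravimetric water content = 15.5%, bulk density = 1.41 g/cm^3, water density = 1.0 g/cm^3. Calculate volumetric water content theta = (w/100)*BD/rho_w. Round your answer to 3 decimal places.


Step 1: theta = (w / 100) * BD / rho_w
Step 2: theta = (15.5 / 100) * 1.41 / 1.0
Step 3: theta = 0.155 * 1.41
Step 4: theta = 0.219

0.219


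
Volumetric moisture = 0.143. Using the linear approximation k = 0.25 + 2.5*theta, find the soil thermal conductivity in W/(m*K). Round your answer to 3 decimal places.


Step 1: k = 0.25 + 2.5 * theta
Step 2: k = 0.25 + 2.5 * 0.143
Step 3: k = 0.25 + 0.358
Step 4: k = 0.608 W/(m*K)

0.608


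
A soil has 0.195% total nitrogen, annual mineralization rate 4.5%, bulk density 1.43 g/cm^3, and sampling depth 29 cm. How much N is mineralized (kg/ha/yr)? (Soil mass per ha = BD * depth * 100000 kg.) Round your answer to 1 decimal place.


Step 1: Soil mass per ha = BD * depth * 100000 = 1.43 * 29 * 100000 = 4147000 kg
Step 2: Total N pool = soil mass * N%/100 = 4147000 * 0.195/100 = 8086.65 kg/ha
Step 3: N mineralized = N pool * rate%/100 = 8086.65 * 4.5/100 = 363.9 kg/ha/yr

363.9


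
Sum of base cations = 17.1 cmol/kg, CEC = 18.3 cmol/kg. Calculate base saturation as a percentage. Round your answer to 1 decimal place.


Step 1: BS = 100 * (sum of bases) / CEC
Step 2: BS = 100 * 17.1 / 18.3
Step 3: BS = 93.4%

93.4


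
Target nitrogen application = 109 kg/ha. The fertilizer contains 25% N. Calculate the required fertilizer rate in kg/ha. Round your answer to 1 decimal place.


Step 1: Fertilizer rate = target N / (N content / 100)
Step 2: Rate = 109 / (25 / 100)
Step 3: Rate = 109 / 0.25
Step 4: Rate = 436.0 kg/ha

436.0


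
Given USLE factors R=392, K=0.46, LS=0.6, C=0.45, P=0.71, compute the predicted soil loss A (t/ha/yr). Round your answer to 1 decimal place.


Step 1: A = R * K * LS * C * P
Step 2: R * K = 392 * 0.46 = 180.32
Step 3: (R*K) * LS = 180.32 * 0.6 = 108.192
Step 4: * C * P = 108.192 * 0.45 * 0.71 = 34.6
Step 5: A = 34.6 t/(ha*yr)

34.6


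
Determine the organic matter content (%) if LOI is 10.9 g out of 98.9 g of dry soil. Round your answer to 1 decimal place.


Step 1: OM% = 100 * LOI / sample mass
Step 2: OM = 100 * 10.9 / 98.9
Step 3: OM = 11.0%

11.0


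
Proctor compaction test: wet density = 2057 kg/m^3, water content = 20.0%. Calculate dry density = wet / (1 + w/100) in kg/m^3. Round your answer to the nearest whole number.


Step 1: Dry density = wet density / (1 + w/100)
Step 2: Dry density = 2057 / (1 + 20.0/100)
Step 3: Dry density = 2057 / 1.2
Step 4: Dry density = 1714 kg/m^3

1714


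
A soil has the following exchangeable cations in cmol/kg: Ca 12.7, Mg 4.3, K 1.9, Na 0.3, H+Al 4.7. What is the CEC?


Step 1: CEC = Ca + Mg + K + Na + (H+Al)
Step 2: CEC = 12.7 + 4.3 + 1.9 + 0.3 + 4.7
Step 3: CEC = 23.9 cmol/kg

23.9


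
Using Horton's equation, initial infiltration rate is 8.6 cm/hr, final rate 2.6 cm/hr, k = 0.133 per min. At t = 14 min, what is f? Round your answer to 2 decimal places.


Step 1: f = fc + (f0 - fc) * exp(-k * t)
Step 2: exp(-0.133 * 14) = 0.155362
Step 3: f = 2.6 + (8.6 - 2.6) * 0.155362
Step 4: f = 2.6 + 6.0 * 0.155362
Step 5: f = 3.53 cm/hr

3.53


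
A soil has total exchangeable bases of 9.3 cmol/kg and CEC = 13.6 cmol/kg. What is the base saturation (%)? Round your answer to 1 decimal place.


Step 1: BS = 100 * (sum of bases) / CEC
Step 2: BS = 100 * 9.3 / 13.6
Step 3: BS = 68.4%

68.4


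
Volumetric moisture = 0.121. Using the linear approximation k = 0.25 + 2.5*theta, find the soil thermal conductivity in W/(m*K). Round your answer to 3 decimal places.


Step 1: k = 0.25 + 2.5 * theta
Step 2: k = 0.25 + 2.5 * 0.121
Step 3: k = 0.25 + 0.303
Step 4: k = 0.553 W/(m*K)

0.553


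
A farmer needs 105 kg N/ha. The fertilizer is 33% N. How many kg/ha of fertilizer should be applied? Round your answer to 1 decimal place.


Step 1: Fertilizer rate = target N / (N content / 100)
Step 2: Rate = 105 / (33 / 100)
Step 3: Rate = 105 / 0.33
Step 4: Rate = 318.2 kg/ha

318.2


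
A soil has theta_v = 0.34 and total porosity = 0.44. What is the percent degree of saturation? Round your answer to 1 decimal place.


Step 1: S = 100 * theta_v / n
Step 2: S = 100 * 0.34 / 0.44
Step 3: S = 77.3%

77.3


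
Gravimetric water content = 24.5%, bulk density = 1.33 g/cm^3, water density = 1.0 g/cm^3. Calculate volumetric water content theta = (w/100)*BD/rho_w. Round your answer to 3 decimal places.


Step 1: theta = (w / 100) * BD / rho_w
Step 2: theta = (24.5 / 100) * 1.33 / 1.0
Step 3: theta = 0.245 * 1.33
Step 4: theta = 0.326

0.326


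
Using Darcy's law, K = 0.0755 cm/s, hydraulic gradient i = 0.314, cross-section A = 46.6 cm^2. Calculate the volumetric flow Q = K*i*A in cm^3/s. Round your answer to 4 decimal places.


Step 1: Apply Darcy's law: Q = K * i * A
Step 2: Q = 0.0755 * 0.314 * 46.6
Step 3: Q = 1.1047 cm^3/s

1.1047


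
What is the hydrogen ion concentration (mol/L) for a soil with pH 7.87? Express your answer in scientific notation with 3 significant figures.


Step 1: [H+] = 10^(-pH)
Step 2: [H+] = 10^(-7.87)
Step 3: [H+] = 1.35e-08 mol/L

1.35e-08


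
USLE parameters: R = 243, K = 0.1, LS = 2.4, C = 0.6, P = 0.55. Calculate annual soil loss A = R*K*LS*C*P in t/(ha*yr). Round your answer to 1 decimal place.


Step 1: A = R * K * LS * C * P
Step 2: R * K = 243 * 0.1 = 24.3
Step 3: (R*K) * LS = 24.3 * 2.4 = 58.32
Step 4: * C * P = 58.32 * 0.6 * 0.55 = 19.2
Step 5: A = 19.2 t/(ha*yr)

19.2


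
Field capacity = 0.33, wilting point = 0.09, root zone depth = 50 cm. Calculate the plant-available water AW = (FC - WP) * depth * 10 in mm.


Step 1: Available water = (FC - WP) * depth * 10
Step 2: AW = (0.33 - 0.09) * 50 * 10
Step 3: AW = 0.24 * 50 * 10
Step 4: AW = 120.0 mm

120.0


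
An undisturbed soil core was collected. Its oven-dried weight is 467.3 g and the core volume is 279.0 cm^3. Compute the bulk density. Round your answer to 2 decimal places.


Step 1: Identify the formula: BD = dry mass / volume
Step 2: Substitute values: BD = 467.3 / 279.0
Step 3: BD = 1.67 g/cm^3

1.67


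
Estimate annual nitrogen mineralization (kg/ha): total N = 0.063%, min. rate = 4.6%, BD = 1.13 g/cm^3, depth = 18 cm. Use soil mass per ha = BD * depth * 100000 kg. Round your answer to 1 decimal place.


Step 1: Soil mass per ha = BD * depth * 100000 = 1.13 * 18 * 100000 = 2034000 kg
Step 2: Total N pool = soil mass * N%/100 = 2034000 * 0.063/100 = 1281.42 kg/ha
Step 3: N mineralized = N pool * rate%/100 = 1281.42 * 4.6/100 = 58.9 kg/ha/yr

58.9


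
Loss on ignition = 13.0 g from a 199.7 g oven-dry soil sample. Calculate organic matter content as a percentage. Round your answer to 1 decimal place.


Step 1: OM% = 100 * LOI / sample mass
Step 2: OM = 100 * 13.0 / 199.7
Step 3: OM = 6.5%

6.5


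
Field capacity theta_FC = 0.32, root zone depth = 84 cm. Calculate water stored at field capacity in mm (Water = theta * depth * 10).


Step 1: Water (mm) = theta_FC * depth (cm) * 10
Step 2: Water = 0.32 * 84 * 10
Step 3: Water = 268.8 mm

268.8


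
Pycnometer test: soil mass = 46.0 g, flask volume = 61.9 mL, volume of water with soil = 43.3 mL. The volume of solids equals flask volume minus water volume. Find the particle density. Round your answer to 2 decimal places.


Step 1: Volume of solids = flask volume - water volume with soil
Step 2: V_solids = 61.9 - 43.3 = 18.6 mL
Step 3: Particle density = mass / V_solids = 46.0 / 18.6 = 2.47 g/cm^3

2.47


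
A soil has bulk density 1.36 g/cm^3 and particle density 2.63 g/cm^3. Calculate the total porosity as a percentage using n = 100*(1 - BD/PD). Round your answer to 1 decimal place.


Step 1: Formula: n = 100 * (1 - BD / PD)
Step 2: n = 100 * (1 - 1.36 / 2.63)
Step 3: n = 100 * (1 - 0.51711)
Step 4: n = 48.3%

48.3


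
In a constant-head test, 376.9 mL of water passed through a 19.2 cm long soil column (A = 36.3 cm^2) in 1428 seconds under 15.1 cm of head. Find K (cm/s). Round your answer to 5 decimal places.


Step 1: K = Q * L / (A * t * h)
Step 2: Numerator = 376.9 * 19.2 = 7236.48
Step 3: Denominator = 36.3 * 1428 * 15.1 = 782729.64
Step 4: K = 7236.48 / 782729.64 = 0.00925 cm/s

0.00925


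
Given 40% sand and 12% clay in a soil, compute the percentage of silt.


Step 1: sand + silt + clay = 100%
Step 2: silt = 100 - sand - clay
Step 3: silt = 100 - 40 - 12
Step 4: silt = 48%

48


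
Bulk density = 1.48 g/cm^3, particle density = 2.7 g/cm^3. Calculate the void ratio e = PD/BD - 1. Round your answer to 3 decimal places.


Step 1: e = PD / BD - 1
Step 2: e = 2.7 / 1.48 - 1
Step 3: e = 1.82432 - 1
Step 4: e = 0.824

0.824


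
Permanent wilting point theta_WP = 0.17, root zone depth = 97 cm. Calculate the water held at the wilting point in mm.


Step 1: Water (mm) = theta_WP * depth * 10
Step 2: Water = 0.17 * 97 * 10
Step 3: Water = 164.9 mm

164.9


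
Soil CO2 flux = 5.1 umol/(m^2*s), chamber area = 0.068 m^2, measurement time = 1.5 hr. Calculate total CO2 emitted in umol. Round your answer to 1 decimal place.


Step 1: Convert time to seconds: 1.5 hr * 3600 = 5400.0 s
Step 2: Total = flux * area * time_s
Step 3: Total = 5.1 * 0.068 * 5400.0
Step 4: Total = 1872.7 umol

1872.7


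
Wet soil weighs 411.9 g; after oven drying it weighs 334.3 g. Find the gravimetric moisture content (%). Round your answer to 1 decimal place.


Step 1: Water mass = wet - dry = 411.9 - 334.3 = 77.6 g
Step 2: w = 100 * water mass / dry mass
Step 3: w = 100 * 77.6 / 334.3 = 23.2%

23.2


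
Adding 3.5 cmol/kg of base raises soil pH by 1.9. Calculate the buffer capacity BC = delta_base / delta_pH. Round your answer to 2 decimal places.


Step 1: BC = change in base / change in pH
Step 2: BC = 3.5 / 1.9
Step 3: BC = 1.84 cmol/(kg*pH unit)

1.84


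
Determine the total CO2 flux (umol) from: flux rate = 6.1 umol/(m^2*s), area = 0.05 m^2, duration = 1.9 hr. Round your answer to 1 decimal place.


Step 1: Convert time to seconds: 1.9 hr * 3600 = 6840.0 s
Step 2: Total = flux * area * time_s
Step 3: Total = 6.1 * 0.05 * 6840.0
Step 4: Total = 2086.2 umol

2086.2


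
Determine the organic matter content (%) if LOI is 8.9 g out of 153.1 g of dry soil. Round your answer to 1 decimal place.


Step 1: OM% = 100 * LOI / sample mass
Step 2: OM = 100 * 8.9 / 153.1
Step 3: OM = 5.8%

5.8


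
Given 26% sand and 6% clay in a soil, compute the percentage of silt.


Step 1: sand + silt + clay = 100%
Step 2: silt = 100 - sand - clay
Step 3: silt = 100 - 26 - 6
Step 4: silt = 68%

68


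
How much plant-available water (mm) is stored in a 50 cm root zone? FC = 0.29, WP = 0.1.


Step 1: Available water = (FC - WP) * depth * 10
Step 2: AW = (0.29 - 0.1) * 50 * 10
Step 3: AW = 0.19 * 50 * 10
Step 4: AW = 95.0 mm

95.0


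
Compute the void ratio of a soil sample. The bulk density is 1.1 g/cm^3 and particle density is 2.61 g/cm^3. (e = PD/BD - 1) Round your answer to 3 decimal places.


Step 1: e = PD / BD - 1
Step 2: e = 2.61 / 1.1 - 1
Step 3: e = 2.37273 - 1
Step 4: e = 1.373

1.373


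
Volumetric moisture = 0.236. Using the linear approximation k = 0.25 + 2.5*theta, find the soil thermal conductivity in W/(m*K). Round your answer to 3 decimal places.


Step 1: k = 0.25 + 2.5 * theta
Step 2: k = 0.25 + 2.5 * 0.236
Step 3: k = 0.25 + 0.59
Step 4: k = 0.84 W/(m*K)

0.84


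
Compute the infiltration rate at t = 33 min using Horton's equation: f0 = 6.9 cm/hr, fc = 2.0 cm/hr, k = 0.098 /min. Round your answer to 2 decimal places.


Step 1: f = fc + (f0 - fc) * exp(-k * t)
Step 2: exp(-0.098 * 33) = 0.0394
Step 3: f = 2.0 + (6.9 - 2.0) * 0.0394
Step 4: f = 2.0 + 4.9 * 0.0394
Step 5: f = 2.19 cm/hr

2.19


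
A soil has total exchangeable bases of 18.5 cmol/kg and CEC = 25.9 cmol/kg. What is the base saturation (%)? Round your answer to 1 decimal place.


Step 1: BS = 100 * (sum of bases) / CEC
Step 2: BS = 100 * 18.5 / 25.9
Step 3: BS = 71.4%

71.4


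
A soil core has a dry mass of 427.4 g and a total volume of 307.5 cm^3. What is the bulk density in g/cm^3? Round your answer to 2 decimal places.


Step 1: Identify the formula: BD = dry mass / volume
Step 2: Substitute values: BD = 427.4 / 307.5
Step 3: BD = 1.39 g/cm^3

1.39


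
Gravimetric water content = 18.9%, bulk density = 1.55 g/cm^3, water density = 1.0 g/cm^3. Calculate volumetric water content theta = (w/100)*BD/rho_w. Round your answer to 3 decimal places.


Step 1: theta = (w / 100) * BD / rho_w
Step 2: theta = (18.9 / 100) * 1.55 / 1.0
Step 3: theta = 0.189 * 1.55
Step 4: theta = 0.293

0.293


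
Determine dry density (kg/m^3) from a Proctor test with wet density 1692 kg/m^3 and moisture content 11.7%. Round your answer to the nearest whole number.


Step 1: Dry density = wet density / (1 + w/100)
Step 2: Dry density = 1692 / (1 + 11.7/100)
Step 3: Dry density = 1692 / 1.117
Step 4: Dry density = 1515 kg/m^3

1515


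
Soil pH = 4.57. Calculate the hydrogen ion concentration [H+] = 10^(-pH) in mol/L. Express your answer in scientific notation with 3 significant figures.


Step 1: [H+] = 10^(-pH)
Step 2: [H+] = 10^(-4.57)
Step 3: [H+] = 2.69e-05 mol/L

2.69e-05


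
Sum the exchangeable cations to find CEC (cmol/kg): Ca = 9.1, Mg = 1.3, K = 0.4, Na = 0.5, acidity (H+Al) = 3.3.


Step 1: CEC = Ca + Mg + K + Na + (H+Al)
Step 2: CEC = 9.1 + 1.3 + 0.4 + 0.5 + 3.3
Step 3: CEC = 14.6 cmol/kg

14.6


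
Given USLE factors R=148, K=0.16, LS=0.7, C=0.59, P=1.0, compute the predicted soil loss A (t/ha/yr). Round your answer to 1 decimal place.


Step 1: A = R * K * LS * C * P
Step 2: R * K = 148 * 0.16 = 23.68
Step 3: (R*K) * LS = 23.68 * 0.7 = 16.576
Step 4: * C * P = 16.576 * 0.59 * 1.0 = 9.8
Step 5: A = 9.8 t/(ha*yr)

9.8


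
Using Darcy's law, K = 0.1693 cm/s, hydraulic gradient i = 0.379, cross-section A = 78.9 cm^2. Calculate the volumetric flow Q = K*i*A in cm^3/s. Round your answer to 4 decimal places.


Step 1: Apply Darcy's law: Q = K * i * A
Step 2: Q = 0.1693 * 0.379 * 78.9
Step 3: Q = 5.0626 cm^3/s

5.0626


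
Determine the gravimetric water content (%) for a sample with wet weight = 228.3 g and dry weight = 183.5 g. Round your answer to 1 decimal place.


Step 1: Water mass = wet - dry = 228.3 - 183.5 = 44.8 g
Step 2: w = 100 * water mass / dry mass
Step 3: w = 100 * 44.8 / 183.5 = 24.4%

24.4


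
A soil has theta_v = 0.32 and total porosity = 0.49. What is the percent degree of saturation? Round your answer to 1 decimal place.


Step 1: S = 100 * theta_v / n
Step 2: S = 100 * 0.32 / 0.49
Step 3: S = 65.3%

65.3


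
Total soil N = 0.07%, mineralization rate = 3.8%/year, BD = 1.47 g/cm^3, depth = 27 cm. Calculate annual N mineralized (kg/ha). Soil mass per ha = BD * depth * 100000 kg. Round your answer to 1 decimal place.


Step 1: Soil mass per ha = BD * depth * 100000 = 1.47 * 27 * 100000 = 3969000 kg
Step 2: Total N pool = soil mass * N%/100 = 3969000 * 0.07/100 = 2778.3 kg/ha
Step 3: N mineralized = N pool * rate%/100 = 2778.3 * 3.8/100 = 105.6 kg/ha/yr

105.6


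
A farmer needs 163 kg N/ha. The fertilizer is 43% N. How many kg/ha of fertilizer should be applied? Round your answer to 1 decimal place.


Step 1: Fertilizer rate = target N / (N content / 100)
Step 2: Rate = 163 / (43 / 100)
Step 3: Rate = 163 / 0.43
Step 4: Rate = 379.1 kg/ha

379.1


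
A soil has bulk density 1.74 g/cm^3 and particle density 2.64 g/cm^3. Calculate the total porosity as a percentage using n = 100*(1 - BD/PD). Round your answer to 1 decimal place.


Step 1: Formula: n = 100 * (1 - BD / PD)
Step 2: n = 100 * (1 - 1.74 / 2.64)
Step 3: n = 100 * (1 - 0.65909)
Step 4: n = 34.1%

34.1


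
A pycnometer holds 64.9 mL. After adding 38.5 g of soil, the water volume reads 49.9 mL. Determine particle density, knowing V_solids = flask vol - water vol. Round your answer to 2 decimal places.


Step 1: Volume of solids = flask volume - water volume with soil
Step 2: V_solids = 64.9 - 49.9 = 15.0 mL
Step 3: Particle density = mass / V_solids = 38.5 / 15.0 = 2.57 g/cm^3

2.57


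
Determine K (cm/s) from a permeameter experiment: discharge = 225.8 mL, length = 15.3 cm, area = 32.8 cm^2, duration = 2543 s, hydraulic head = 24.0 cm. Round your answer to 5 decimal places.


Step 1: K = Q * L / (A * t * h)
Step 2: Numerator = 225.8 * 15.3 = 3454.74
Step 3: Denominator = 32.8 * 2543 * 24.0 = 2001849.6
Step 4: K = 3454.74 / 2001849.6 = 0.00173 cm/s

0.00173


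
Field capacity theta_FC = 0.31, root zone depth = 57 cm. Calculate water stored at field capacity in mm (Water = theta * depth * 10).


Step 1: Water (mm) = theta_FC * depth (cm) * 10
Step 2: Water = 0.31 * 57 * 10
Step 3: Water = 176.7 mm

176.7


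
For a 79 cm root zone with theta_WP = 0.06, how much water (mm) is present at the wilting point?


Step 1: Water (mm) = theta_WP * depth * 10
Step 2: Water = 0.06 * 79 * 10
Step 3: Water = 47.4 mm

47.4


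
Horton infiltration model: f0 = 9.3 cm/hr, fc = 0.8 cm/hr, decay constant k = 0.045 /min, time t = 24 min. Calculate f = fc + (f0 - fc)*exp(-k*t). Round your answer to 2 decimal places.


Step 1: f = fc + (f0 - fc) * exp(-k * t)
Step 2: exp(-0.045 * 24) = 0.339596
Step 3: f = 0.8 + (9.3 - 0.8) * 0.339596
Step 4: f = 0.8 + 8.5 * 0.339596
Step 5: f = 3.69 cm/hr

3.69


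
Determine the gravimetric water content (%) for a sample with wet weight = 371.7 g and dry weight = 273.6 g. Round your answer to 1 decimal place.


Step 1: Water mass = wet - dry = 371.7 - 273.6 = 98.1 g
Step 2: w = 100 * water mass / dry mass
Step 3: w = 100 * 98.1 / 273.6 = 35.9%

35.9


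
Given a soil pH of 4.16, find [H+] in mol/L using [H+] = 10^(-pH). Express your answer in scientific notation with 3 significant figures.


Step 1: [H+] = 10^(-pH)
Step 2: [H+] = 10^(-4.16)
Step 3: [H+] = 6.92e-05 mol/L

6.92e-05


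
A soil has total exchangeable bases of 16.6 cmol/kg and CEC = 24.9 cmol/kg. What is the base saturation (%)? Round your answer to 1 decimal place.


Step 1: BS = 100 * (sum of bases) / CEC
Step 2: BS = 100 * 16.6 / 24.9
Step 3: BS = 66.7%

66.7


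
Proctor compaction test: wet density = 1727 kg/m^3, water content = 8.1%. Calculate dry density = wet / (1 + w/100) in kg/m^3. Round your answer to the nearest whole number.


Step 1: Dry density = wet density / (1 + w/100)
Step 2: Dry density = 1727 / (1 + 8.1/100)
Step 3: Dry density = 1727 / 1.081
Step 4: Dry density = 1598 kg/m^3

1598


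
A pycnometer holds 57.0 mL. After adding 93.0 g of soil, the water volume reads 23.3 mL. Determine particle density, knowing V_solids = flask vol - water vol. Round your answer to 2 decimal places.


Step 1: Volume of solids = flask volume - water volume with soil
Step 2: V_solids = 57.0 - 23.3 = 33.7 mL
Step 3: Particle density = mass / V_solids = 93.0 / 33.7 = 2.76 g/cm^3

2.76


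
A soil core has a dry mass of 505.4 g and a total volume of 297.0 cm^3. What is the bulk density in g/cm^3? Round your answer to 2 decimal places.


Step 1: Identify the formula: BD = dry mass / volume
Step 2: Substitute values: BD = 505.4 / 297.0
Step 3: BD = 1.7 g/cm^3

1.7


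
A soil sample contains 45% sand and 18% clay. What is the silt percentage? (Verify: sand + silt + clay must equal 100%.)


Step 1: sand + silt + clay = 100%
Step 2: silt = 100 - sand - clay
Step 3: silt = 100 - 45 - 18
Step 4: silt = 37%

37


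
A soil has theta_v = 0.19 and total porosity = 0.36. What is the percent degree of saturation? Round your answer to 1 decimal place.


Step 1: S = 100 * theta_v / n
Step 2: S = 100 * 0.19 / 0.36
Step 3: S = 52.8%

52.8


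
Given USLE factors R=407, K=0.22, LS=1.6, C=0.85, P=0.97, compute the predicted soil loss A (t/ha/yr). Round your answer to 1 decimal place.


Step 1: A = R * K * LS * C * P
Step 2: R * K = 407 * 0.22 = 89.54
Step 3: (R*K) * LS = 89.54 * 1.6 = 143.264
Step 4: * C * P = 143.264 * 0.85 * 0.97 = 118.1
Step 5: A = 118.1 t/(ha*yr)

118.1


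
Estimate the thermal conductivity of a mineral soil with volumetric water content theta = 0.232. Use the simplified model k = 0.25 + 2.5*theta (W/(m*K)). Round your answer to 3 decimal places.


Step 1: k = 0.25 + 2.5 * theta
Step 2: k = 0.25 + 2.5 * 0.232
Step 3: k = 0.25 + 0.58
Step 4: k = 0.83 W/(m*K)

0.83


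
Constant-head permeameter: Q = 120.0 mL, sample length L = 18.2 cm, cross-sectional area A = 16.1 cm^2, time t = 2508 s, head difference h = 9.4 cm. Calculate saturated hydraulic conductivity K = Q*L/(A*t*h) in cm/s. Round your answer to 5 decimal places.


Step 1: K = Q * L / (A * t * h)
Step 2: Numerator = 120.0 * 18.2 = 2184.0
Step 3: Denominator = 16.1 * 2508 * 9.4 = 379560.72
Step 4: K = 2184.0 / 379560.72 = 0.00575 cm/s

0.00575


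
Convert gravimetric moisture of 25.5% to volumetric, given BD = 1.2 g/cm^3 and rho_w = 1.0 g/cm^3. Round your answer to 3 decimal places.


Step 1: theta = (w / 100) * BD / rho_w
Step 2: theta = (25.5 / 100) * 1.2 / 1.0
Step 3: theta = 0.255 * 1.2
Step 4: theta = 0.306

0.306


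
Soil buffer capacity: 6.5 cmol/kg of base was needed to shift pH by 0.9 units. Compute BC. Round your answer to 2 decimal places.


Step 1: BC = change in base / change in pH
Step 2: BC = 6.5 / 0.9
Step 3: BC = 7.22 cmol/(kg*pH unit)

7.22


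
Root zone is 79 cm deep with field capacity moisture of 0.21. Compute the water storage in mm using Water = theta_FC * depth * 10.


Step 1: Water (mm) = theta_FC * depth (cm) * 10
Step 2: Water = 0.21 * 79 * 10
Step 3: Water = 165.9 mm

165.9


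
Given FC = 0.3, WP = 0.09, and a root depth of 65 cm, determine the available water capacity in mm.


Step 1: Available water = (FC - WP) * depth * 10
Step 2: AW = (0.3 - 0.09) * 65 * 10
Step 3: AW = 0.21 * 65 * 10
Step 4: AW = 136.5 mm

136.5


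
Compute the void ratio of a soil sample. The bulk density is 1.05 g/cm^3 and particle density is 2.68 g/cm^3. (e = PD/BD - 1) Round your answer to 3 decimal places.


Step 1: e = PD / BD - 1
Step 2: e = 2.68 / 1.05 - 1
Step 3: e = 2.55238 - 1
Step 4: e = 1.552

1.552


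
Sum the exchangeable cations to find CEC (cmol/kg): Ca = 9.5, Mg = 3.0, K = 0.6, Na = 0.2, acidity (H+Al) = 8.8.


Step 1: CEC = Ca + Mg + K + Na + (H+Al)
Step 2: CEC = 9.5 + 3.0 + 0.6 + 0.2 + 8.8
Step 3: CEC = 22.1 cmol/kg

22.1


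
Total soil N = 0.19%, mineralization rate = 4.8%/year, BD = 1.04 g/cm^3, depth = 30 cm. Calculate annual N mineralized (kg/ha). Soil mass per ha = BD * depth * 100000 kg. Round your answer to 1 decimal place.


Step 1: Soil mass per ha = BD * depth * 100000 = 1.04 * 30 * 100000 = 3120000 kg
Step 2: Total N pool = soil mass * N%/100 = 3120000 * 0.19/100 = 5928.0 kg/ha
Step 3: N mineralized = N pool * rate%/100 = 5928.0 * 4.8/100 = 284.5 kg/ha/yr

284.5


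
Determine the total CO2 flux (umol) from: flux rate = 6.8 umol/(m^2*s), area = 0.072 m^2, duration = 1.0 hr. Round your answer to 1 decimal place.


Step 1: Convert time to seconds: 1.0 hr * 3600 = 3600.0 s
Step 2: Total = flux * area * time_s
Step 3: Total = 6.8 * 0.072 * 3600.0
Step 4: Total = 1762.6 umol

1762.6


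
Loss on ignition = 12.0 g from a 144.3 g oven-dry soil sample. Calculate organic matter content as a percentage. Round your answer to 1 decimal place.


Step 1: OM% = 100 * LOI / sample mass
Step 2: OM = 100 * 12.0 / 144.3
Step 3: OM = 8.3%

8.3


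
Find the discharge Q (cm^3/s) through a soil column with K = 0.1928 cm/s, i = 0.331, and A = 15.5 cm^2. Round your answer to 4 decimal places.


Step 1: Apply Darcy's law: Q = K * i * A
Step 2: Q = 0.1928 * 0.331 * 15.5
Step 3: Q = 0.9892 cm^3/s

0.9892


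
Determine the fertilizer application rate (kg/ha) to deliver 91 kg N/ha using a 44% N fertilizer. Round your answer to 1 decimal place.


Step 1: Fertilizer rate = target N / (N content / 100)
Step 2: Rate = 91 / (44 / 100)
Step 3: Rate = 91 / 0.44
Step 4: Rate = 206.8 kg/ha

206.8


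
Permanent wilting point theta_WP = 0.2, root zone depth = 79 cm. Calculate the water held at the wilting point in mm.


Step 1: Water (mm) = theta_WP * depth * 10
Step 2: Water = 0.2 * 79 * 10
Step 3: Water = 158.0 mm

158.0


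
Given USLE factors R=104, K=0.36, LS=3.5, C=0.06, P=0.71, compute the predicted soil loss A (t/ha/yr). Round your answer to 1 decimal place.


Step 1: A = R * K * LS * C * P
Step 2: R * K = 104 * 0.36 = 37.44
Step 3: (R*K) * LS = 37.44 * 3.5 = 131.04
Step 4: * C * P = 131.04 * 0.06 * 0.71 = 5.6
Step 5: A = 5.6 t/(ha*yr)

5.6


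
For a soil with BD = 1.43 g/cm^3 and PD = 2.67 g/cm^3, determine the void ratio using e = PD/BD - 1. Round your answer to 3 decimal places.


Step 1: e = PD / BD - 1
Step 2: e = 2.67 / 1.43 - 1
Step 3: e = 1.86713 - 1
Step 4: e = 0.867

0.867


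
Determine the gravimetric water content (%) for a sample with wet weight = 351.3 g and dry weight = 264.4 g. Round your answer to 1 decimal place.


Step 1: Water mass = wet - dry = 351.3 - 264.4 = 86.9 g
Step 2: w = 100 * water mass / dry mass
Step 3: w = 100 * 86.9 / 264.4 = 32.9%

32.9


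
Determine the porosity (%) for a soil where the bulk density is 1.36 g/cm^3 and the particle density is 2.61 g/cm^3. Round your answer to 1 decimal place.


Step 1: Formula: n = 100 * (1 - BD / PD)
Step 2: n = 100 * (1 - 1.36 / 2.61)
Step 3: n = 100 * (1 - 0.52107)
Step 4: n = 47.9%

47.9


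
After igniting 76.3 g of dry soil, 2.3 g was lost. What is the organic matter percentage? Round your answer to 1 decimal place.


Step 1: OM% = 100 * LOI / sample mass
Step 2: OM = 100 * 2.3 / 76.3
Step 3: OM = 3.0%

3.0


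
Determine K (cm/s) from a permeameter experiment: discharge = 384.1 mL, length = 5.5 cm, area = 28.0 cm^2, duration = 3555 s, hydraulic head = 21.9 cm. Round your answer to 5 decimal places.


Step 1: K = Q * L / (A * t * h)
Step 2: Numerator = 384.1 * 5.5 = 2112.55
Step 3: Denominator = 28.0 * 3555 * 21.9 = 2179926.0
Step 4: K = 2112.55 / 2179926.0 = 0.00097 cm/s

0.00097


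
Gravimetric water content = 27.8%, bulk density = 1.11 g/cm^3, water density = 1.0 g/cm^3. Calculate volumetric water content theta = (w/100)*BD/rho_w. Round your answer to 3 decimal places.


Step 1: theta = (w / 100) * BD / rho_w
Step 2: theta = (27.8 / 100) * 1.11 / 1.0
Step 3: theta = 0.278 * 1.11
Step 4: theta = 0.309

0.309


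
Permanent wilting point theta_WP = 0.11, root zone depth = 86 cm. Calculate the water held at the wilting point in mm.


Step 1: Water (mm) = theta_WP * depth * 10
Step 2: Water = 0.11 * 86 * 10
Step 3: Water = 94.6 mm

94.6


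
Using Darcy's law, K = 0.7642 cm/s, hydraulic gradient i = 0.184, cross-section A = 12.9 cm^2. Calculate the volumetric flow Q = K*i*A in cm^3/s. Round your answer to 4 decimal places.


Step 1: Apply Darcy's law: Q = K * i * A
Step 2: Q = 0.7642 * 0.184 * 12.9
Step 3: Q = 1.8139 cm^3/s

1.8139


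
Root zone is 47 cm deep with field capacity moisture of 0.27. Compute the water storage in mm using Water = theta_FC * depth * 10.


Step 1: Water (mm) = theta_FC * depth (cm) * 10
Step 2: Water = 0.27 * 47 * 10
Step 3: Water = 126.9 mm

126.9


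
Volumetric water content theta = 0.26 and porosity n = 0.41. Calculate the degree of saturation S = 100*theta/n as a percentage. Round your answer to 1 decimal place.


Step 1: S = 100 * theta_v / n
Step 2: S = 100 * 0.26 / 0.41
Step 3: S = 63.4%

63.4


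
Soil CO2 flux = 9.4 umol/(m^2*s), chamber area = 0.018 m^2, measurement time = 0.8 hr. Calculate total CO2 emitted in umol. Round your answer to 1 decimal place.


Step 1: Convert time to seconds: 0.8 hr * 3600 = 2880.0 s
Step 2: Total = flux * area * time_s
Step 3: Total = 9.4 * 0.018 * 2880.0
Step 4: Total = 487.3 umol

487.3


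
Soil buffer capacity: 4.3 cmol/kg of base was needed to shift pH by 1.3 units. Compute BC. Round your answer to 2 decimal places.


Step 1: BC = change in base / change in pH
Step 2: BC = 4.3 / 1.3
Step 3: BC = 3.31 cmol/(kg*pH unit)

3.31


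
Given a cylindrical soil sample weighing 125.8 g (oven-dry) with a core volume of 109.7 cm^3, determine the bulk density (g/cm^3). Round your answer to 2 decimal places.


Step 1: Identify the formula: BD = dry mass / volume
Step 2: Substitute values: BD = 125.8 / 109.7
Step 3: BD = 1.15 g/cm^3

1.15


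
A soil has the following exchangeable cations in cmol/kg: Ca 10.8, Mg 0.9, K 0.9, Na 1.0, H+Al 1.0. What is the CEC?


Step 1: CEC = Ca + Mg + K + Na + (H+Al)
Step 2: CEC = 10.8 + 0.9 + 0.9 + 1.0 + 1.0
Step 3: CEC = 14.6 cmol/kg

14.6


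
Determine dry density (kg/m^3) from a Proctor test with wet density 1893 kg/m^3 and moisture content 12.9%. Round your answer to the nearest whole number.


Step 1: Dry density = wet density / (1 + w/100)
Step 2: Dry density = 1893 / (1 + 12.9/100)
Step 3: Dry density = 1893 / 1.129
Step 4: Dry density = 1677 kg/m^3

1677


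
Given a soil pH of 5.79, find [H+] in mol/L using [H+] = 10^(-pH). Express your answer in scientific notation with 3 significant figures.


Step 1: [H+] = 10^(-pH)
Step 2: [H+] = 10^(-5.79)
Step 3: [H+] = 1.62e-06 mol/L

1.62e-06


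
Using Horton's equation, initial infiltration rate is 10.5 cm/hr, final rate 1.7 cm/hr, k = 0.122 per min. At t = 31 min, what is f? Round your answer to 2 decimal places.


Step 1: f = fc + (f0 - fc) * exp(-k * t)
Step 2: exp(-0.122 * 31) = 0.022777
Step 3: f = 1.7 + (10.5 - 1.7) * 0.022777
Step 4: f = 1.7 + 8.8 * 0.022777
Step 5: f = 1.9 cm/hr

1.9


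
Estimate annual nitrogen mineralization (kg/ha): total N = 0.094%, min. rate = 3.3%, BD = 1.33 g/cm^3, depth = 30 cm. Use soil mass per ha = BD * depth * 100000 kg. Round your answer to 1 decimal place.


Step 1: Soil mass per ha = BD * depth * 100000 = 1.33 * 30 * 100000 = 3990000 kg
Step 2: Total N pool = soil mass * N%/100 = 3990000 * 0.094/100 = 3750.6 kg/ha
Step 3: N mineralized = N pool * rate%/100 = 3750.6 * 3.3/100 = 123.8 kg/ha/yr

123.8


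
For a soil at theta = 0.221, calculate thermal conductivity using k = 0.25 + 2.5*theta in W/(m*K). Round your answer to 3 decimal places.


Step 1: k = 0.25 + 2.5 * theta
Step 2: k = 0.25 + 2.5 * 0.221
Step 3: k = 0.25 + 0.553
Step 4: k = 0.803 W/(m*K)

0.803


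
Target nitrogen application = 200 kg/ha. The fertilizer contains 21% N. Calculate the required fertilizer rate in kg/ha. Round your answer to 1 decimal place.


Step 1: Fertilizer rate = target N / (N content / 100)
Step 2: Rate = 200 / (21 / 100)
Step 3: Rate = 200 / 0.21
Step 4: Rate = 952.4 kg/ha

952.4


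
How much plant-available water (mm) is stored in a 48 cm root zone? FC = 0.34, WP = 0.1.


Step 1: Available water = (FC - WP) * depth * 10
Step 2: AW = (0.34 - 0.1) * 48 * 10
Step 3: AW = 0.24 * 48 * 10
Step 4: AW = 115.2 mm

115.2


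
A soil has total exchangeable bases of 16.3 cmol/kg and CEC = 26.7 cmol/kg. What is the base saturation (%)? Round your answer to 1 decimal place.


Step 1: BS = 100 * (sum of bases) / CEC
Step 2: BS = 100 * 16.3 / 26.7
Step 3: BS = 61.0%

61.0


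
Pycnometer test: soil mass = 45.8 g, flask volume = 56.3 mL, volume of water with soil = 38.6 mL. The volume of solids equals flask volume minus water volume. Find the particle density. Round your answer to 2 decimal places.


Step 1: Volume of solids = flask volume - water volume with soil
Step 2: V_solids = 56.3 - 38.6 = 17.7 mL
Step 3: Particle density = mass / V_solids = 45.8 / 17.7 = 2.59 g/cm^3

2.59
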